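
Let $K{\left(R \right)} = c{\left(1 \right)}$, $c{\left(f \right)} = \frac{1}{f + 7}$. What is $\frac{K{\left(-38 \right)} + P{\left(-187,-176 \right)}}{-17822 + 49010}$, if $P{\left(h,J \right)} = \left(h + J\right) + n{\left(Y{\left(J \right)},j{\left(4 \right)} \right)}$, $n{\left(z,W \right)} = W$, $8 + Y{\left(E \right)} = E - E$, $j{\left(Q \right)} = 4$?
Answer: $- \frac{957}{83168} \approx -0.011507$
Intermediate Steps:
$c{\left(f \right)} = \frac{1}{7 + f}$
$K{\left(R \right)} = \frac{1}{8}$ ($K{\left(R \right)} = \frac{1}{7 + 1} = \frac{1}{8}$)
$Y{\left(E \right)} = -8$ ($Y{\left(E \right)} = -8 + \left(E - E\right) = -8 + 0 = -8$)
$P{\left(h,J \right)} = 4 + J + h$ ($P{\left(h,J \right)} = \left(h + J\right) + 4 = \left(J + h\right) + 4 = 4 + J + h$)
$\frac{K{\left(-38 \right)} + P{\left(-187,-176 \right)}}{-17822 + 49010} = \frac{\frac{1}{8} - 359}{-17822 + 49010} = \frac{\frac{1}{8} - 359}{31188} = \left(- \frac{2871}{8}\right) \frac{1}{31188} = - \frac{957}{83168}$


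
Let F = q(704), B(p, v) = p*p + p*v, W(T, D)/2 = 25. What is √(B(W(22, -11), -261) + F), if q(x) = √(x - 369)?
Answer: √(-10550 + √335) ≈ 102.62*I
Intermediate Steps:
W(T, D) = 50 (W(T, D) = 2*25 = 50)
q(x) = √(-369 + x)
B(p, v) = p² + p*v
F = √335 (F = √(-369 + 704) = √335 ≈ 18.303)
√(B(W(22, -11), -261) + F) = √(50*(50 - 261) + √335) = √(50*(-211) + √335) = √(-10550 + √335)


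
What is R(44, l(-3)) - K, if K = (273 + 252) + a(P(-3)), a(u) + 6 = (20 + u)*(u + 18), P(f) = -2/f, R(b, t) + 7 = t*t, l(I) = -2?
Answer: -8170/9 ≈ -907.78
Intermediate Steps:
R(b, t) = -7 + t² (R(b, t) = -7 + t*t = -7 + t²)
a(u) = -6 + (18 + u)*(20 + u) (a(u) = -6 + (20 + u)*(u + 18) = -6 + (20 + u)*(18 + u) = -6 + (18 + u)*(20 + u))
K = 8143/9 (K = (273 + 252) + (354 + (-2/(-3))² + 38*(-2/(-3))) = 525 + (354 + (-2*(-⅓))² + 38*(-2*(-⅓))) = 525 + (354 + (⅔)² + 38*(⅔)) = 525 + (354 + 4/9 + 76/3) = 525 + 3418/9 = 8143/9 ≈ 904.78)
R(44, l(-3)) - K = (-7 + (-2)²) - 1*8143/9 = (-7 + 4) - 8143/9 = -3 - 8143/9 = -8170/9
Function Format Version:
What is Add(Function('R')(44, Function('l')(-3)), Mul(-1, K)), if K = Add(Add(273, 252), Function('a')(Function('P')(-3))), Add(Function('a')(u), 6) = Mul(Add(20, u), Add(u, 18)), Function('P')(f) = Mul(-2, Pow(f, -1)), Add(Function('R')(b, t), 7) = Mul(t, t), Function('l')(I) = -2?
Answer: Rational(-8170, 9) ≈ -907.78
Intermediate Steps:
Function('R')(b, t) = Add(-7, Pow(t, 2)) (Function('R')(b, t) = Add(-7, Mul(t, t)) = Add(-7, Pow(t, 2)))
Function('a')(u) = Add(-6, Mul(Add(18, u), Add(20, u))) (Function('a')(u) = Add(-6, Mul(Add(20, u), Add(u, 18))) = Add(-6, Mul(Add(20, u), Add(18, u))) = Add(-6, Mul(Add(18, u), Add(20, u))))
K = Rational(8143, 9) (K = Add(Add(273, 252), Add(354, Pow(Mul(-2, Pow(-3, -1)), 2), Mul(38, Mul(-2, Pow(-3, -1))))) = Add(525, Add(354, Pow(Mul(-2, Rational(-1, 3)), 2), Mul(38, Mul(-2, Rational(-1, 3))))) = Add(525, Add(354, Pow(Rational(2, 3), 2), Mul(38, Rational(2, 3)))) = Add(525, Add(354, Rational(4, 9), Rational(76, 3))) = Add(525, Rational(3418, 9)) = Rational(8143, 9) ≈ 904.78)
Add(Function('R')(44, Function('l')(-3)), Mul(-1, K)) = Add(Add(-7, Pow(-2, 2)), Mul(-1, Rational(8143, 9))) = Add(Add(-7, 4), Rational(-8143, 9)) = Add(-3, Rational(-8143, 9)) = Rational(-8170, 9)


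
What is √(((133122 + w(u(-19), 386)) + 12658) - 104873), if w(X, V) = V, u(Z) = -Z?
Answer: √41293 ≈ 203.21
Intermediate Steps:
√(((133122 + w(u(-19), 386)) + 12658) - 104873) = √(((133122 + 386) + 12658) - 104873) = √((133508 + 12658) - 104873) = √(146166 - 104873) = √41293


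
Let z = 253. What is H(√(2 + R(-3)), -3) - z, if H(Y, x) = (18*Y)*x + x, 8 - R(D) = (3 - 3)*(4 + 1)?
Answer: -256 - 54*√10 ≈ -426.76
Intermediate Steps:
R(D) = 8 (R(D) = 8 - (3 - 3)*(4 + 1) = 8 - 0*5 = 8 - 1*0 = 8 + 0 = 8)
H(Y, x) = x + 18*Y*x (H(Y, x) = 18*Y*x + x = x + 18*Y*x)
H(√(2 + R(-3)), -3) - z = -3*(1 + 18*√(2 + 8)) - 1*253 = -3*(1 + 18*√10) - 253 = (-3 - 54*√10) - 253 = -256 - 54*√10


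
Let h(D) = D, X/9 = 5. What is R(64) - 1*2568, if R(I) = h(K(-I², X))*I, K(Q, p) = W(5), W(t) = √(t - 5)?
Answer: -2568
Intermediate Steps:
X = 45 (X = 9*5 = 45)
W(t) = √(-5 + t)
K(Q, p) = 0 (K(Q, p) = √(-5 + 5) = √0 = 0)
R(I) = 0 (R(I) = 0*I = 0)
R(64) - 1*2568 = 0 - 1*2568 = 0 - 2568 = -2568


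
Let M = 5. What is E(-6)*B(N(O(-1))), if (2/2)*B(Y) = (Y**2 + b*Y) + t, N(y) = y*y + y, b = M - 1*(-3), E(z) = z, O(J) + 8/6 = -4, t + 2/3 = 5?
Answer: -117182/27 ≈ -4340.1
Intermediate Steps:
t = 13/3 (t = -2/3 + 5 = 13/3 ≈ 4.3333)
O(J) = -16/3 (O(J) = -4/3 - 4 = -16/3)
b = 8 (b = 5 - 1*(-3) = 5 + 3 = 8)
N(y) = y + y**2 (N(y) = y**2 + y = y + y**2)
B(Y) = 13/3 + Y**2 + 8*Y (B(Y) = (Y**2 + 8*Y) + 13/3 = 13/3 + Y**2 + 8*Y)
E(-6)*B(N(O(-1))) = -6*(13/3 + (-16*(1 - 16/3)/3)**2 + 8*(-16*(1 - 16/3)/3)) = -6*(13/3 + (-16/3*(-13/3))**2 + 8*(-16/3*(-13/3))) = -6*(13/3 + (208/9)**2 + 8*(208/9)) = -6*(13/3 + 43264/81 + 1664/9) = -6*58591/81 = -117182/27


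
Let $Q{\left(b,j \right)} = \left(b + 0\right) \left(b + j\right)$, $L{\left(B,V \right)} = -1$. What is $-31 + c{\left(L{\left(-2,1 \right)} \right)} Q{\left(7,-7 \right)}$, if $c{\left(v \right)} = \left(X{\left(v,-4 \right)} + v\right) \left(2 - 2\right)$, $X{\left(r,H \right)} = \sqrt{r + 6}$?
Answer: $-31$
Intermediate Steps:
$X{\left(r,H \right)} = \sqrt{6 + r}$
$Q{\left(b,j \right)} = b \left(b + j\right)$
$c{\left(v \right)} = 0$ ($c{\left(v \right)} = \left(\sqrt{6 + v} + v\right) \left(2 - 2\right) = \left(v + \sqrt{6 + v}\right) 0 = 0$)
$-31 + c{\left(L{\left(-2,1 \right)} \right)} Q{\left(7,-7 \right)} = -31 + 0 \cdot 7 \left(7 - 7\right) = -31 + 0 \cdot 7 \cdot 0 = -31 + 0 \cdot 0 = -31 + 0 = -31$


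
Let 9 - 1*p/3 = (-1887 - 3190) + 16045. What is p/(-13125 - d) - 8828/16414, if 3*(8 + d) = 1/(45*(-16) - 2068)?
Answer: 1772524821178/900394787509 ≈ 1.9686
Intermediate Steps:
p = -32877 (p = 27 - 3*((-1887 - 3190) + 16045) = 27 - 3*(-5077 + 16045) = 27 - 3*10968 = 27 - 32904 = -32877)
d = -66913/8364 (d = -8 + 1/(3*(45*(-16) - 2068)) = -8 + 1/(3*(-720 - 2068)) = -8 + (1/3)/(-2788) = -8 + (1/3)*(-1/2788) = -8 - 1/8364 = -66913/8364 ≈ -8.0001)
p/(-13125 - d) - 8828/16414 = -32877/(-13125 - 1*(-66913/8364)) - 8828/16414 = -32877/(-13125 + 66913/8364) - 8828*1/16414 = -32877/(-109710587/8364) - 4414/8207 = -32877*(-8364/109710587) - 4414/8207 = 274983228/109710587 - 4414/8207 = 1772524821178/900394787509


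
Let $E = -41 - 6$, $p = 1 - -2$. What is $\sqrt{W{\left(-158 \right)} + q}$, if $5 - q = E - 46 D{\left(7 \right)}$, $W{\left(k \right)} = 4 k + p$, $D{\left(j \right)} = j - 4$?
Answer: $i \sqrt{439} \approx 20.952 i$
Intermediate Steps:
$D{\left(j \right)} = -4 + j$ ($D{\left(j \right)} = j - 4 = -4 + j$)
$p = 3$ ($p = 1 + 2 = 3$)
$W{\left(k \right)} = 3 + 4 k$ ($W{\left(k \right)} = 4 k + 3 = 3 + 4 k$)
$E = -47$ ($E = -41 - 6 = -47$)
$q = 190$ ($q = 5 - \left(-47 - 46 \left(-4 + 7\right)\right) = 5 - \left(-47 - 138\right) = 5 - -185 = 5 + 185 = 190$)
$\sqrt{W{\left(-158 \right)} + q} = \sqrt{\left(3 + 4 \left(-158\right)\right) + 190} = \sqrt{\left(3 - 632\right) + 190} = \sqrt{-629 + 190} = \sqrt{-439} = i \sqrt{439}$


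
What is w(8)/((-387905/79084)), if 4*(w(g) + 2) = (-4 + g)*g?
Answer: -474504/387905 ≈ -1.2232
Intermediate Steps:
w(g) = -2 + g*(-4 + g)/4 (w(g) = -2 + ((-4 + g)*g)/4 = -2 + (g*(-4 + g))/4 = -2 + g*(-4 + g)/4)
w(8)/((-387905/79084)) = (-2 - 1*8 + (¼)*8²)/((-387905/79084)) = (-2 - 8 + (¼)*64)/((-387905*1/79084)) = (-2 - 8 + 16)/(-387905/79084) = 6*(-79084/387905) = -474504/387905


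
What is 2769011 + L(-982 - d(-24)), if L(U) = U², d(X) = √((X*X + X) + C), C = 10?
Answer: 3733897 + 1964*√562 ≈ 3.7805e+6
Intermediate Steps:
d(X) = √(10 + X + X²) (d(X) = √((X*X + X) + 10) = √((X² + X) + 10) = √((X + X²) + 10) = √(10 + X + X²))
2769011 + L(-982 - d(-24)) = 2769011 + (-982 - √(10 - 24 + (-24)²))² = 2769011 + (-982 - √(10 - 24 + 576))² = 2769011 + (-982 - √562)²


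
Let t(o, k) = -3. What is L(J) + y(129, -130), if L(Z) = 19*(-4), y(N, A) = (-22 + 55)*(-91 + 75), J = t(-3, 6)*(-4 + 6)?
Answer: -604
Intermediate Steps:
J = -6 (J = -3*(-4 + 6) = -3*2 = -6)
y(N, A) = -528 (y(N, A) = 33*(-16) = -528)
L(Z) = -76
L(J) + y(129, -130) = -76 - 528 = -604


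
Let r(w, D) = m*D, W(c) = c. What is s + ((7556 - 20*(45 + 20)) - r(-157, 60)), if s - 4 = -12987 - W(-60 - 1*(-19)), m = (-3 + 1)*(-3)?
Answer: -7046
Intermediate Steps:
m = 6 (m = -2*(-3) = 6)
r(w, D) = 6*D
s = -12942 (s = 4 + (-12987 - (-60 - 1*(-19))) = 4 + (-12987 - (-60 + 19)) = 4 + (-12987 - 1*(-41)) = 4 + (-12987 + 41) = 4 - 12946 = -12942)
s + ((7556 - 20*(45 + 20)) - r(-157, 60)) = -12942 + ((7556 - 20*(45 + 20)) - 6*60) = -12942 + ((7556 - 20*65) - 1*360) = -12942 + ((7556 - 1300) - 360) = -12942 + (6256 - 360) = -12942 + 5896 = -7046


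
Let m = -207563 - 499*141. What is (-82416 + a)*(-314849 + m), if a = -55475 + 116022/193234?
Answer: 7897225278955456/96617 ≈ 8.1737e+10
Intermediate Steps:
m = -277922 (m = -207563 - 1*70359 = -207563 - 70359 = -277922)
a = -5359770064/96617 (a = -55475 + 116022*(1/193234) = -55475 + 58011/96617 = -5359770064/96617 ≈ -55474.)
(-82416 + a)*(-314849 + m) = (-82416 - 5359770064/96617)*(-314849 - 277922) = -13322556736/96617*(-592771) = 7897225278955456/96617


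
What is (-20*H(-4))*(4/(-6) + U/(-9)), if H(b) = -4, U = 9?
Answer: -400/3 ≈ -133.33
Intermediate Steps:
(-20*H(-4))*(4/(-6) + U/(-9)) = (-20*(-4))*(4/(-6) + 9/(-9)) = 80*(4*(-⅙) + 9*(-⅑)) = 80*(-⅔ - 1) = 80*(-5/3) = -400/3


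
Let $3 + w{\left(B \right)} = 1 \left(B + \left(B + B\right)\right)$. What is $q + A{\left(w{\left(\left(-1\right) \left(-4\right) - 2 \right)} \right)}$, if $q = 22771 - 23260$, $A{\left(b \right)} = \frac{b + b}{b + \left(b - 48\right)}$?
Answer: $- \frac{3424}{7} \approx -489.14$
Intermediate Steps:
$w{\left(B \right)} = -3 + 3 B$ ($w{\left(B \right)} = -3 + 1 \left(B + \left(B + B\right)\right) = -3 + 1 \left(B + 2 B\right) = -3 + 1 \cdot 3 B = -3 + 3 B$)
$A{\left(b \right)} = \frac{2 b}{-48 + 2 b}$ ($A{\left(b \right)} = \frac{2 b}{b + \left(-48 + b\right)} = \frac{2 b}{-48 + 2 b}$)
$q = -489$
$q + A{\left(w{\left(\left(-1\right) \left(-4\right) - 2 \right)} \right)} = -489 + \frac{-3 + 3 \left(\left(-1\right) \left(-4\right) - 2\right)}{-24 - \left(3 - 3 \left(\left(-1\right) \left(-4\right) - 2\right)\right)} = -489 + \frac{-3 + 3 \left(4 - 2\right)}{-24 - \left(3 - 3 \left(4 - 2\right)\right)} = -489 + \frac{-3 + 3 \cdot 2}{-24 + \left(-3 + 3 \cdot 2\right)} = -489 + \frac{-3 + 6}{-24 + \left(-3 + 6\right)} = -489 + \frac{3}{-24 + 3} = -489 + \frac{3}{-21} = -489 + 3 \left(- \frac{1}{21}\right) = -489 - \frac{1}{7} = - \frac{3424}{7}$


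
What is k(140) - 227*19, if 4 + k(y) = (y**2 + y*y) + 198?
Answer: 35081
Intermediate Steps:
k(y) = 194 + 2*y**2 (k(y) = -4 + ((y**2 + y*y) + 198) = -4 + ((y**2 + y**2) + 198) = -4 + (2*y**2 + 198) = -4 + (198 + 2*y**2) = 194 + 2*y**2)
k(140) - 227*19 = (194 + 2*140**2) - 227*19 = (194 + 2*19600) - 1*4313 = (194 + 39200) - 4313 = 39394 - 4313 = 35081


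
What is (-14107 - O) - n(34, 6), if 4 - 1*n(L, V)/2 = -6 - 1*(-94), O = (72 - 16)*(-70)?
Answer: -10019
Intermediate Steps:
O = -3920 (O = 56*(-70) = -3920)
n(L, V) = -168 (n(L, V) = 8 - 2*(-6 - 1*(-94)) = 8 - 2*(-6 + 94) = 8 - 2*88 = 8 - 176 = -168)
(-14107 - O) - n(34, 6) = (-14107 - 1*(-3920)) - 1*(-168) = (-14107 + 3920) + 168 = -10187 + 168 = -10019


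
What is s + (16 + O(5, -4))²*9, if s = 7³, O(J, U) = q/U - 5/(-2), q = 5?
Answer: 48337/16 ≈ 3021.1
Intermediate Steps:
O(J, U) = 5/2 + 5/U (O(J, U) = 5/U - 5/(-2) = 5/U - 5*(-½) = 5/U + 5/2 = 5/2 + 5/U)
s = 343
s + (16 + O(5, -4))²*9 = 343 + (16 + (5/2 + 5/(-4)))²*9 = 343 + (16 + (5/2 + 5*(-¼)))²*9 = 343 + (16 + (5/2 - 5/4))²*9 = 343 + (16 + 5/4)²*9 = 343 + (69/4)²*9 = 343 + (4761/16)*9 = 343 + 42849/16 = 48337/16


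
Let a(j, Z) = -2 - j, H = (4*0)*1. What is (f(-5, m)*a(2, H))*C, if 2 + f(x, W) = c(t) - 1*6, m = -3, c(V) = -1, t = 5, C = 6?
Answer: 216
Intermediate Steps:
H = 0 (H = 0*1 = 0)
f(x, W) = -9 (f(x, W) = -2 + (-1 - 1*6) = -2 + (-1 - 6) = -2 - 7 = -9)
(f(-5, m)*a(2, H))*C = -9*(-2 - 1*2)*6 = -9*(-2 - 2)*6 = -9*(-4)*6 = 36*6 = 216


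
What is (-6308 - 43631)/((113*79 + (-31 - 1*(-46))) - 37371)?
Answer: 49939/28429 ≈ 1.7566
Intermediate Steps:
(-6308 - 43631)/((113*79 + (-31 - 1*(-46))) - 37371) = -49939/((8927 + (-31 + 46)) - 37371) = -49939/((8927 + 15) - 37371) = -49939/(8942 - 37371) = -49939/(-28429) = -49939*(-1/28429) = 49939/28429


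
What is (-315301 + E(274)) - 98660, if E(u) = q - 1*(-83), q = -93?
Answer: -413971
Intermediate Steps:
E(u) = -10 (E(u) = -93 - 1*(-83) = -93 + 83 = -10)
(-315301 + E(274)) - 98660 = (-315301 - 10) - 98660 = -315311 - 98660 = -413971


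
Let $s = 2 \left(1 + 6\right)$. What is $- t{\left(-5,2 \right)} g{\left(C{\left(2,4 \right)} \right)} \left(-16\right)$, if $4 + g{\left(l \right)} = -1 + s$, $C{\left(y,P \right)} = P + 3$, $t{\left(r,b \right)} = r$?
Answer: $-720$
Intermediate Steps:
$s = 14$ ($s = 2 \cdot 7 = 14$)
$C{\left(y,P \right)} = 3 + P$
$g{\left(l \right)} = 9$ ($g{\left(l \right)} = -4 + \left(-1 + 14\right) = -4 + 13 = 9$)
$- t{\left(-5,2 \right)} g{\left(C{\left(2,4 \right)} \right)} \left(-16\right) = - \left(-5\right) 9 \left(-16\right) = - \left(-45\right) \left(-16\right) = \left(-1\right) 720 = -720$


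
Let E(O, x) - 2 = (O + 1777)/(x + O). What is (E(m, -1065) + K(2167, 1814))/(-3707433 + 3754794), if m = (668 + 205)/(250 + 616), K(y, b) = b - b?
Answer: 1493/214971579 ≈ 6.9451e-6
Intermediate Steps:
K(y, b) = 0
m = 873/866 ≈ 1.0081
E(O, x) = 2 + (1777 + O)/(O + x) (E(O, x) = 2 + (O + 1777)/(x + O) = 2 + (1777 + O)/(O + x))
(E(m, -1065) + K(2167, 1814))/(-3707433 + 3754794) = ((1777 + 2*(-1065) + 3*(873/866))/(873/866 - 1065) + 0)/(-3707433 + 3754794) = ((1777 - 2130 + 2619/866)/(-921417/866) + 0)/47361 = (-866/921417*(-303079/866) + 0)*(1/47361) = (1493/4539 + 0)*(1/47361) = (1493/4539)*(1/47361) = 1493/214971579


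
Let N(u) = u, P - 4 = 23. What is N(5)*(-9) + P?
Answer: -18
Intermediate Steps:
P = 27 (P = 4 + 23 = 27)
N(5)*(-9) + P = 5*(-9) + 27 = -45 + 27 = -18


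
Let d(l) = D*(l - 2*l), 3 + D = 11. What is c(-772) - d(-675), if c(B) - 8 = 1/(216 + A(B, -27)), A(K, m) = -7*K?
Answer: -30303039/5620 ≈ -5392.0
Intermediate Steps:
D = 8 (D = -3 + 11 = 8)
d(l) = -8*l (d(l) = 8*(l - 2*l) = 8*(-l) = -8*l)
c(B) = 8 + 1/(216 - 7*B)
c(-772) - d(-675) = 7*(-247 + 8*(-772))/(-216 + 7*(-772)) - (-8)*(-675) = 7*(-247 - 6176)/(-216 - 5404) - 1*5400 = 7*(-6423)/(-5620) - 5400 = 7*(-1/5620)*(-6423) - 5400 = 44961/5620 - 5400 = -30303039/5620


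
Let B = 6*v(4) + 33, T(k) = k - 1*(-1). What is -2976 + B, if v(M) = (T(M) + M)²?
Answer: -2457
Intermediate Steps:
T(k) = 1 + k (T(k) = k + 1 = 1 + k)
v(M) = (1 + 2*M)² (v(M) = ((1 + M) + M)² = (1 + 2*M)²)
B = 519 (B = 6*(1 + 2*4)² + 33 = 6*(1 + 8)² + 33 = 6*9² + 33 = 6*81 + 33 = 486 + 33 = 519)
-2976 + B = -2976 + 519 = -2457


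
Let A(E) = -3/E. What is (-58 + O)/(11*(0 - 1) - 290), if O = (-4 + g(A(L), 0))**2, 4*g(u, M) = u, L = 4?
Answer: 10359/77056 ≈ 0.13443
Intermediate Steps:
g(u, M) = u/4
O = 4489/256 (O = (-4 + (-3/4)/4)**2 = (-4 + (-3*1/4)/4)**2 = (-4 + (1/4)*(-3/4))**2 = (-4 - 3/16)**2 = (-67/16)**2 = 4489/256 ≈ 17.535)
(-58 + O)/(11*(0 - 1) - 290) = (-58 + 4489/256)/(11*(0 - 1) - 290) = -10359/(256*(11*(-1) - 290)) = -10359/(256*(-11 - 290)) = -10359/256/(-301) = -10359/256*(-1/301) = 10359/77056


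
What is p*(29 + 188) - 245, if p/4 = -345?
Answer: -299705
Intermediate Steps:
p = -1380 (p = 4*(-345) = -1380)
p*(29 + 188) - 245 = -1380*(29 + 188) - 245 = -1380*217 - 245 = -299460 - 245 = -299705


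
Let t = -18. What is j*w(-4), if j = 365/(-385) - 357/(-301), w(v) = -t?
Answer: 14184/3311 ≈ 4.2839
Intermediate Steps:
w(v) = 18 (w(v) = -1*(-18) = 18)
j = 788/3311 (j = 365*(-1/385) - 357*(-1/301) = -73/77 + 51/43 = 788/3311 ≈ 0.23799)
j*w(-4) = (788/3311)*18 = 14184/3311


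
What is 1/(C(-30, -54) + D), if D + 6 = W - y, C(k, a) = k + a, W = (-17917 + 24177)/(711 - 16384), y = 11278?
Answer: -15673/178176924 ≈ -8.7963e-5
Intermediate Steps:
W = -6260/15673 (W = 6260/(-15673) = 6260*(-1/15673) = -6260/15673 ≈ -0.39941)
C(k, a) = a + k
D = -176860392/15673 (D = -6 + (-6260/15673 - 1*11278) = -6 + (-6260/15673 - 11278) = -6 - 176766354/15673 = -176860392/15673 ≈ -11284.)
1/(C(-30, -54) + D) = 1/((-54 - 30) - 176860392/15673) = 1/(-84 - 176860392/15673) = 1/(-178176924/15673) = -15673/178176924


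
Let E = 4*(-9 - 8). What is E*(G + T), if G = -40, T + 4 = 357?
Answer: -21284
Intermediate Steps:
T = 353 (T = -4 + 357 = 353)
E = -68 (E = 4*(-17) = -68)
E*(G + T) = -68*(-40 + 353) = -68*313 = -21284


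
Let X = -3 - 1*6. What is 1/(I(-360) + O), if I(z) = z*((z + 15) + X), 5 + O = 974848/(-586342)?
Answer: 293171/37359758961 ≈ 7.8472e-6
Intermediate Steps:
X = -9 (X = -3 - 6 = -9)
O = -1953279/293171 (O = -5 + 974848/(-586342) = -5 + 974848*(-1/586342) = -5 - 487424/293171 = -1953279/293171 ≈ -6.6626)
I(z) = z*(6 + z) (I(z) = z*((z + 15) - 9) = z*((15 + z) - 9) = z*(6 + z))
1/(I(-360) + O) = 1/(-360*(6 - 360) - 1953279/293171) = 1/(-360*(-354) - 1953279/293171) = 1/(127440 - 1953279/293171) = 1/(37359758961/293171) = 293171/37359758961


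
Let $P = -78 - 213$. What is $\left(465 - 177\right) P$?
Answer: $-83808$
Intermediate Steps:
$P = -291$
$\left(465 - 177\right) P = \left(465 - 177\right) \left(-291\right) = 288 \left(-291\right) = -83808$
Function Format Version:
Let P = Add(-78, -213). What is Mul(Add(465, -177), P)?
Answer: -83808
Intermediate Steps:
P = -291
Mul(Add(465, -177), P) = Mul(Add(465, -177), -291) = Mul(288, -291) = -83808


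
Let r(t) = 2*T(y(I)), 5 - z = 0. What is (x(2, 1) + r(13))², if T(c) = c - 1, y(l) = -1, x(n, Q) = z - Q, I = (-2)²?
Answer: 0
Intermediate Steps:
z = 5 (z = 5 - 1*0 = 5 + 0 = 5)
I = 4
x(n, Q) = 5 - Q
T(c) = -1 + c
r(t) = -4 (r(t) = 2*(-1 - 1) = 2*(-2) = -4)
(x(2, 1) + r(13))² = ((5 - 1*1) - 4)² = ((5 - 1) - 4)² = (4 - 4)² = 0² = 0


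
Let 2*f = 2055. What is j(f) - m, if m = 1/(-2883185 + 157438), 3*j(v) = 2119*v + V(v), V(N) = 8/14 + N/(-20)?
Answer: 332335108413173/457925496 ≈ 7.2574e+5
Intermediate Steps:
V(N) = 4/7 - N/20 (V(N) = 8*(1/14) + N*(-1/20) = 4/7 - N/20)
f = 2055/2 (f = (½)*2055 = 2055/2 ≈ 1027.5)
j(v) = 4/21 + 42379*v/60 (j(v) = (2119*v + (4/7 - v/20))/3 = (4/7 + 42379*v/20)/3 = 4/21 + 42379*v/60)
m = -1/2725747 (m = 1/(-2725747) = -1/2725747 ≈ -3.6687e-7)
j(f) - m = (4/21 + (42379/60)*(2055/2)) - 1*(-1/2725747) = (4/21 + 5805923/8) + 1/2725747 = 121924415/168 + 1/2725747 = 332335108413173/457925496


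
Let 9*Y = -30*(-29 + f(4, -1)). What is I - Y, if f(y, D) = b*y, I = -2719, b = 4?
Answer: -8287/3 ≈ -2762.3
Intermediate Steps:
f(y, D) = 4*y
Y = 130/3 (Y = (-30*(-29 + 4*4))/9 = (-30*(-29 + 16))/9 = (-30*(-13))/9 = (⅑)*390 = 130/3 ≈ 43.333)
I - Y = -2719 - 1*130/3 = -2719 - 130/3 = -8287/3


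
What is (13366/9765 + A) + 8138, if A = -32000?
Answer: -232999064/9765 ≈ -23861.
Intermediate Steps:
(13366/9765 + A) + 8138 = (13366/9765 - 32000) + 8138 = -312466634/9765 + 8138 = -232999064/9765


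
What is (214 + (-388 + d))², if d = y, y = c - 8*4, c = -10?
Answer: 46656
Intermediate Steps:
y = -42 (y = -10 - 8*4 = -10 - 32 = -42)
d = -42
(214 + (-388 + d))² = (214 + (-388 - 42))² = (214 - 430)² = (-216)² = 46656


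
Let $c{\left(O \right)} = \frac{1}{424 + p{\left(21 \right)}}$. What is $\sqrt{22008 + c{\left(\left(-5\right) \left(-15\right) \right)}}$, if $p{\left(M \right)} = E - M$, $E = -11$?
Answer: $\frac{\sqrt{17254274}}{28} \approx 148.35$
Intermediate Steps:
$p{\left(M \right)} = -11 - M$
$c{\left(O \right)} = \frac{1}{392}$ ($c{\left(O \right)} = \frac{1}{424 - 32} = \frac{1}{392}$)
$\sqrt{22008 + c{\left(\left(-5\right) \left(-15\right) \right)}} = \sqrt{22008 + \frac{1}{392}} = \sqrt{\frac{8627137}{392}} = \frac{\sqrt{17254274}}{28}$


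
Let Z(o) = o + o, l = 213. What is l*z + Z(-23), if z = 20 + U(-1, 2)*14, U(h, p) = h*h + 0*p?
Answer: 7196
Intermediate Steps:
U(h, p) = h² (U(h, p) = h² + 0 = h²)
Z(o) = 2*o
z = 34 (z = 20 + (-1)²*14 = 20 + 1*14 = 20 + 14 = 34)
l*z + Z(-23) = 213*34 + 2*(-23) = 7242 - 46 = 7196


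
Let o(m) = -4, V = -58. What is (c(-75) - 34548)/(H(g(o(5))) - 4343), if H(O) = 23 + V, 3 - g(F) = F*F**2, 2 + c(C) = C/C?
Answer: 34549/4378 ≈ 7.8915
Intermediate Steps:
c(C) = -1 (c(C) = -2 + C/C = -2 + 1 = -1)
g(F) = 3 - F**3 (g(F) = 3 - F*F**2 = 3 - F**3)
H(O) = -35 (H(O) = 23 - 58 = -35)
(c(-75) - 34548)/(H(g(o(5))) - 4343) = (-1 - 34548)/(-35 - 4343) = -34549/(-4378) = -34549*(-1/4378) = 34549/4378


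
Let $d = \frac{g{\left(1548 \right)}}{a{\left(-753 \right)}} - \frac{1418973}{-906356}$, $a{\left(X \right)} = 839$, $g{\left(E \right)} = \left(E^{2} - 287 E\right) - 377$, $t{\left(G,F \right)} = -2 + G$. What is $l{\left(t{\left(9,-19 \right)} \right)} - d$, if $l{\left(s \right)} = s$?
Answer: $- \frac{1764758083315}{760432684} \approx -2320.7$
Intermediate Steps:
$g{\left(E \right)} = -377 + E^{2} - 287 E$
$d = \frac{1770081112103}{760432684}$ ($d = \frac{-377 + 1548^{2} - 444276}{839} - \frac{1418973}{-906356} = \left(-377 + 2396304 - 444276\right) \frac{1}{839} - - \frac{1418973}{906356} = 1951651 \cdot \frac{1}{839} + \frac{1418973}{906356} = \frac{1951651}{839} + \frac{1418973}{906356} = \frac{1770081112103}{760432684} \approx 2327.7$)
$l{\left(t{\left(9,-19 \right)} \right)} - d = \left(-2 + 9\right) - \frac{1770081112103}{760432684} = 7 - \frac{1770081112103}{760432684} = - \frac{1764758083315}{760432684}$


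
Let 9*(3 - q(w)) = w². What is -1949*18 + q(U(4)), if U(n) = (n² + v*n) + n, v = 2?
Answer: -316495/9 ≈ -35166.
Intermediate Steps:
U(n) = n² + 3*n (U(n) = (n² + 2*n) + n = n² + 3*n)
q(w) = 3 - w²/9
-1949*18 + q(U(4)) = -1949*18 + (3 - 16*(3 + 4)²/9) = -35082 + (3 - (4*7)²/9) = -35082 + (3 - ⅑*28²) = -35082 + (3 - ⅑*784) = -35082 + (3 - 784/9) = -35082 - 757/9 = -316495/9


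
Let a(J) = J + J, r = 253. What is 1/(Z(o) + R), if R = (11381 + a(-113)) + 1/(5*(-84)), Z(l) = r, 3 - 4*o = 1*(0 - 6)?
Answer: 420/4791359 ≈ 8.7658e-5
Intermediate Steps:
o = 9/4 (o = 3/4 - (0 - 6)/4 = 3/4 - (-6)/4 = 3/4 - 1/4*(-6) = 3/4 + 3/2 = 9/4 ≈ 2.2500)
Z(l) = 253
a(J) = 2*J
R = 4685099/420 (R = (11381 + 2*(-113)) + 1/(5*(-84)) = (11381 - 226) + 1/(-420) = 11155 - 1/420 = 4685099/420 ≈ 11155.)
1/(Z(o) + R) = 1/(253 + 4685099/420) = 1/(4791359/420) = 420/4791359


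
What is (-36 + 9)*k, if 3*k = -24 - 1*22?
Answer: 414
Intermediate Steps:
k = -46/3 (k = (-24 - 1*22)/3 = (-24 - 22)/3 = (⅓)*(-46) = -46/3 ≈ -15.333)
(-36 + 9)*k = (-36 + 9)*(-46/3) = -27*(-46/3) = 414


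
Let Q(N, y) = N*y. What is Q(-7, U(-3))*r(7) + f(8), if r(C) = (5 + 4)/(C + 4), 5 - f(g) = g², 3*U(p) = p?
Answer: -586/11 ≈ -53.273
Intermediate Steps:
U(p) = p/3
f(g) = 5 - g²
r(C) = 9/(4 + C)
Q(-7, U(-3))*r(7) + f(8) = (-7*(-3)/3)*(9/(4 + 7)) + (5 - 1*8²) = (-7*(-1))*(9/11) + (5 - 1*64) = 7*(9*(1/11)) + (5 - 64) = 7*(9/11) - 59 = 63/11 - 59 = -586/11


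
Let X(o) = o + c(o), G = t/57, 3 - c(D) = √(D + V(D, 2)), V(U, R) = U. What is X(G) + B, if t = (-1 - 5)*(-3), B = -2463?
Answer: -46734/19 - 2*√57/19 ≈ -2460.5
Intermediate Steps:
t = 18 (t = -6*(-3) = 18)
c(D) = 3 - √2*√D (c(D) = 3 - √(D + D) = 3 - √(2*D) = 3 - √2*√D)
G = 6/19 (G = 18/57 = 18*(1/57) = 6/19 ≈ 0.31579)
X(o) = 3 + o - √2*√o (X(o) = o + (3 - √2*√o) = 3 + o - √2*√o)
X(G) + B = (3 + 6/19 - √2*√(6/19)) - 2463 = (3 + 6/19 - √2*√114/19) - 2463 = (3 + 6/19 - 2*√57/19) - 2463 = (63/19 - 2*√57/19) - 2463 = -46734/19 - 2*√57/19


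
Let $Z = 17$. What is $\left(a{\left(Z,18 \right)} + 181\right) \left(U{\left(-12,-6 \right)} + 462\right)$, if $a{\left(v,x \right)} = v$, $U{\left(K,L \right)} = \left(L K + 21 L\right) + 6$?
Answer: $81972$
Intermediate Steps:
$U{\left(K,L \right)} = 6 + 21 L + K L$ ($U{\left(K,L \right)} = \left(K L + 21 L\right) + 6 = \left(21 L + K L\right) + 6 = 6 + 21 L + K L$)
$\left(a{\left(Z,18 \right)} + 181\right) \left(U{\left(-12,-6 \right)} + 462\right) = \left(17 + 181\right) \left(\left(6 + 21 \left(-6\right) - -72\right) + 462\right) = 198 \left(\left(6 - 126 + 72\right) + 462\right) = 198 \left(-48 + 462\right) = 198 \cdot 414 = 81972$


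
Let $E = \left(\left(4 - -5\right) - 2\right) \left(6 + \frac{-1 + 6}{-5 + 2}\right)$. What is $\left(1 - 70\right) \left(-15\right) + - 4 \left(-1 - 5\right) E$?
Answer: $1763$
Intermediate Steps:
$E = \frac{91}{3}$ ($E = \left(\left(4 + 5\right) - 2\right) \left(6 + \frac{5}{-3}\right) = \left(9 - 2\right) \left(6 + 5 \left(- \frac{1}{3}\right)\right) = 7 \left(6 - \frac{5}{3}\right) = 7 \cdot \frac{13}{3} = \frac{91}{3} \approx 30.333$)
$\left(1 - 70\right) \left(-15\right) + - 4 \left(-1 - 5\right) E = \left(1 - 70\right) \left(-15\right) + - 4 \left(-1 - 5\right) \frac{91}{3} = \left(1 - 70\right) \left(-15\right) + \left(-4\right) \left(-6\right) \frac{91}{3} = \left(-69\right) \left(-15\right) + 24 \cdot \frac{91}{3} = 1035 + 728 = 1763$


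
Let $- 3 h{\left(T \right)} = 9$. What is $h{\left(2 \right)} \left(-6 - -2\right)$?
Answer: $12$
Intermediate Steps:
$h{\left(T \right)} = -3$ ($h{\left(T \right)} = \left(- \frac{1}{3}\right) 9 = -3$)
$h{\left(2 \right)} \left(-6 - -2\right) = - 3 \left(-6 - -2\right) = - 3 \left(-6 + \left(-3 + 5\right)\right) = - 3 \left(-6 + 2\right) = \left(-3\right) \left(-4\right) = 12$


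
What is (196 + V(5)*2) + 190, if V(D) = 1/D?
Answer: 1932/5 ≈ 386.40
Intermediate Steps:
(196 + V(5)*2) + 190 = (196 + 2/5) + 190 = (196 + (⅕)*2) + 190 = (196 + ⅖) + 190 = 982/5 + 190 = 1932/5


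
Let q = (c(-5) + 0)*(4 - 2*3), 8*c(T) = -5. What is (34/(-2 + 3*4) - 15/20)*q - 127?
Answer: -1979/16 ≈ -123.69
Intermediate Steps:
c(T) = -5/8 (c(T) = (1/8)*(-5) = -5/8)
q = 5/4 (q = (-5/8 + 0)*(4 - 2*3) = -5*(4 - 6)/8 = -5/8*(-2) = 5/4 ≈ 1.2500)
(34/(-2 + 3*4) - 15/20)*q - 127 = (34/(-2 + 3*4) - 15/20)*(5/4) - 127 = (34/(-2 + 12) - 15*1/20)*(5/4) - 127 = (34/10 - 3/4)*(5/4) - 127 = (34*(1/10) - 3/4)*(5/4) - 127 = (17/5 - 3/4)*(5/4) - 127 = (53/20)*(5/4) - 127 = 53/16 - 127 = -1979/16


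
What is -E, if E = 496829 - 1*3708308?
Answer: 3211479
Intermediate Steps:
E = -3211479 (E = 496829 - 3708308 = -3211479)
-E = -1*(-3211479) = 3211479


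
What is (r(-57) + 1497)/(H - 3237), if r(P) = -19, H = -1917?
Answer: -739/2577 ≈ -0.28677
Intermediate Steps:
(r(-57) + 1497)/(H - 3237) = (-19 + 1497)/(-1917 - 3237) = 1478/(-5154) = 1478*(-1/5154) = -739/2577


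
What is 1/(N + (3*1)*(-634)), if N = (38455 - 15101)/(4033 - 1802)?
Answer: -2231/4220008 ≈ -0.00052867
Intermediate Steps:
N = 23354/2231 ≈ 10.468
1/(N + (3*1)*(-634)) = 1/(23354/2231 + (3*1)*(-634)) = 1/(23354/2231 + 3*(-634)) = 1/(23354/2231 - 1902) = 1/(-4220008/2231) = -2231/4220008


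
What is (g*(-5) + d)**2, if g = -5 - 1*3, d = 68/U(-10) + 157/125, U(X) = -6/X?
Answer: 3360636841/140625 ≈ 23898.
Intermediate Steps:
d = 42971/375 (d = 68/((-6/(-10))) + 157/125 = 68/((-6*(-1/10))) + 157*(1/125) = 68/(3/5) + 157/125 = 68*(5/3) + 157/125 = 340/3 + 157/125 = 42971/375 ≈ 114.59)
g = -8 (g = -5 - 3 = -8)
(g*(-5) + d)**2 = (-8*(-5) + 42971/375)**2 = (40 + 42971/375)**2 = (57971/375)**2 = 3360636841/140625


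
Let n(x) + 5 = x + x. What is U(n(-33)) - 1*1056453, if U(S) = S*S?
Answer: -1051412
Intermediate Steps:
n(x) = -5 + 2*x (n(x) = -5 + (x + x) = -5 + 2*x)
U(S) = S²
U(n(-33)) - 1*1056453 = (-5 + 2*(-33))² - 1*1056453 = (-5 - 66)² - 1056453 = (-71)² - 1056453 = 5041 - 1056453 = -1051412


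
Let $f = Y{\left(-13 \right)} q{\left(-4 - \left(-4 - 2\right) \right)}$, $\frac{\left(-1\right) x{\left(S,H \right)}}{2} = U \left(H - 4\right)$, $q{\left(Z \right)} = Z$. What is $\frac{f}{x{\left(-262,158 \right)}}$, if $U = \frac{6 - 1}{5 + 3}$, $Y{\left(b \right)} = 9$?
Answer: $- \frac{36}{385} \approx -0.093506$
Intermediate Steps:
$U = \frac{5}{8} \approx 0.625$
$x{\left(S,H \right)} = 5 - \frac{5 H}{4}$ ($x{\left(S,H \right)} = - 2 \frac{5 \left(H - 4\right)}{8} = - 2 \frac{5 \left(-4 + H\right)}{8} = - 2 \left(- \frac{5}{2} + \frac{5 H}{8}\right) = 5 - \frac{5 H}{4}$)
$f = 18$ ($f = 9 \left(-4 - \left(-4 - 2\right)\right) = 9 \left(-4 - -6\right) = 9 \left(-4 + 6\right) = 9 \cdot 2 = 18$)
$\frac{f}{x{\left(-262,158 \right)}} = \frac{18}{5 - \frac{395}{2}} = \frac{18}{- \frac{385}{2}} = 18 \left(- \frac{2}{385}\right) = - \frac{36}{385}$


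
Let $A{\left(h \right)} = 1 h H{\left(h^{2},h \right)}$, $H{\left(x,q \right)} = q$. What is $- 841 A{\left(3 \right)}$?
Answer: $-7569$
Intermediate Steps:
$A{\left(h \right)} = h^{2}$ ($A{\left(h \right)} = 1 h h = h h = h^{2}$)
$- 841 A{\left(3 \right)} = - 841 \cdot 3^{2} = \left(-841\right) 9 = -7569$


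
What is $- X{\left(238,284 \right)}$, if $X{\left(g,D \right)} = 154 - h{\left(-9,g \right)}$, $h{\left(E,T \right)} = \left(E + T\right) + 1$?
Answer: $76$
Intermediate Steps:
$h{\left(E,T \right)} = 1 + E + T$
$X{\left(g,D \right)} = 162 - g$ ($X{\left(g,D \right)} = 154 - \left(1 - 9 + g\right) = 154 - \left(-8 + g\right) = 162 - g$)
$- X{\left(238,284 \right)} = - (162 - 238) = \left(-1\right) \left(-76\right) = 76$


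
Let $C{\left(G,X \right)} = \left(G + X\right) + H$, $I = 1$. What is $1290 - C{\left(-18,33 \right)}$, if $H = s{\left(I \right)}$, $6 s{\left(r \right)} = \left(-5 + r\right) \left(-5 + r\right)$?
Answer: $\frac{3817}{3} \approx 1272.3$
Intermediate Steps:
$s{\left(r \right)} = \frac{\left(-5 + r\right)^{2}}{6}$ ($s{\left(r \right)} = \frac{\left(-5 + r\right) \left(-5 + r\right)}{6} = \frac{\left(-5 + r\right)^{2}}{6}$)
$H = \frac{8}{3}$ ($H = \frac{\left(-5 + 1\right)^{2}}{6} = \frac{\left(-4\right)^{2}}{6} = \frac{1}{6} \cdot 16 = \frac{8}{3} \approx 2.6667$)
$C{\left(G,X \right)} = \frac{8}{3} + G + X$ ($C{\left(G,X \right)} = \left(G + X\right) + \frac{8}{3} = \frac{8}{3} + G + X$)
$1290 - C{\left(-18,33 \right)} = 1290 - \left(\frac{8}{3} - 18 + 33\right) = 1290 - \frac{53}{3} = \frac{3817}{3}$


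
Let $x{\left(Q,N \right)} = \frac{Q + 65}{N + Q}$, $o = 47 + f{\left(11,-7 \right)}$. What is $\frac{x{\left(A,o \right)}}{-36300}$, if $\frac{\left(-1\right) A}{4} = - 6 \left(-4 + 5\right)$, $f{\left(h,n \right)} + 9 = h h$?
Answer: $- \frac{89}{6642900} \approx -1.3398 \cdot 10^{-5}$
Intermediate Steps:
$f{\left(h,n \right)} = -9 + h^{2}$ ($f{\left(h,n \right)} = -9 + h h = -9 + h^{2}$)
$o = 159$ ($o = 47 - \left(9 - 11^{2}\right) = 47 + \left(-9 + 121\right) = 47 + 112 = 159$)
$A = 24$ ($A = - 4 \left(- 6 \left(-4 + 5\right)\right) = - 4 \left(\left(-6\right) 1\right) = \left(-4\right) \left(-6\right) = 24$)
$x{\left(Q,N \right)} = \frac{65 + Q}{N + Q}$
$\frac{x{\left(A,o \right)}}{-36300} = \frac{\frac{1}{159 + 24} \left(65 + 24\right)}{-36300} = \frac{1}{183} \cdot 89 \left(- \frac{1}{36300}\right) = \frac{89}{183} \left(- \frac{1}{36300}\right) = - \frac{89}{6642900}$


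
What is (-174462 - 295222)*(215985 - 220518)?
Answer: 2129077572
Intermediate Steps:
(-174462 - 295222)*(215985 - 220518) = -469684*(-4533) = 2129077572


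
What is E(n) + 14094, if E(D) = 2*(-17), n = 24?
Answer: 14060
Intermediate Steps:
E(D) = -34
E(n) + 14094 = -34 + 14094 = 14060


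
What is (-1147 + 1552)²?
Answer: 164025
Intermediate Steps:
(-1147 + 1552)² = 405² = 164025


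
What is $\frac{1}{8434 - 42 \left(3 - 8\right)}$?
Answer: $\frac{1}{8644} \approx 0.00011569$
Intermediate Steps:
$\frac{1}{8434 - 42 \left(3 - 8\right)} = \frac{1}{8434 - -210} = \frac{1}{8434 + 210} = \frac{1}{8644}$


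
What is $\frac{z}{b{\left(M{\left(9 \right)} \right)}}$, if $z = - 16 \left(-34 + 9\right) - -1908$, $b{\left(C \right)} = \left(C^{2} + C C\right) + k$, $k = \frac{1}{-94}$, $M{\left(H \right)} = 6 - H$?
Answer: $\frac{216952}{1691} \approx 128.3$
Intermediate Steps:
$k = - \frac{1}{94} \approx -0.010638$
$b{\left(C \right)} = - \frac{1}{94} + 2 C^{2}$ ($b{\left(C \right)} = \left(C^{2} + C C\right) - \frac{1}{94} = \left(C^{2} + C^{2}\right) - \frac{1}{94} = 2 C^{2} - \frac{1}{94} = - \frac{1}{94} + 2 C^{2}$)
$z = 2308$ ($z = \left(-16\right) \left(-25\right) + 1908 = 400 + 1908 = 2308$)
$\frac{z}{b{\left(M{\left(9 \right)} \right)}} = \frac{2308}{- \frac{1}{94} + 2 \left(6 - 9\right)^{2}} = \frac{2308}{- \frac{1}{94} + 2 \left(-3\right)^{2}} = \frac{2308}{- \frac{1}{94} + 2 \cdot 9} = \frac{2308}{- \frac{1}{94} + 18} = \frac{2308}{\frac{1691}{94}} = 2308 \cdot \frac{94}{1691} = \frac{216952}{1691}$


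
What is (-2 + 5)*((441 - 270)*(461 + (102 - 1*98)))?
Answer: 238545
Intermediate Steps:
(-2 + 5)*((441 - 270)*(461 + (102 - 1*98))) = 3*(171*(461 + (102 - 98))) = 3*(171*(461 + 4)) = 3*(171*465) = 3*79515 = 238545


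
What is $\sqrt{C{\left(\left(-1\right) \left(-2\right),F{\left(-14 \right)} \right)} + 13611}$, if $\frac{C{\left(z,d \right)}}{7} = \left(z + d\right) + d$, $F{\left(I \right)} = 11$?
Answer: $3 \sqrt{1531} \approx 117.38$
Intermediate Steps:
$C{\left(z,d \right)} = 7 z + 14 d$ ($C{\left(z,d \right)} = 7 \left(\left(z + d\right) + d\right) = 7 \left(\left(d + z\right) + d\right) = 7 \left(z + 2 d\right) = 7 z + 14 d$)
$\sqrt{C{\left(\left(-1\right) \left(-2\right),F{\left(-14 \right)} \right)} + 13611} = \sqrt{\left(7 \left(\left(-1\right) \left(-2\right)\right) + 14 \cdot 11\right) + 13611} = \sqrt{\left(7 \cdot 2 + 154\right) + 13611} = \sqrt{\left(14 + 154\right) + 13611} = \sqrt{168 + 13611} = \sqrt{13779} = 3 \sqrt{1531}$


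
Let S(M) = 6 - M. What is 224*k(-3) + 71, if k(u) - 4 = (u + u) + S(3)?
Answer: 295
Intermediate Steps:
k(u) = 7 + 2*u (k(u) = 4 + ((u + u) + (6 - 1*3)) = 4 + (2*u + (6 - 3)) = 4 + (2*u + 3) = 4 + (3 + 2*u) = 7 + 2*u)
224*k(-3) + 71 = 224*(7 + 2*(-3)) + 71 = 224*(7 - 6) + 71 = 224*1 + 71 = 224 + 71 = 295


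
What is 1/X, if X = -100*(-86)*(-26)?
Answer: -1/223600 ≈ -4.4723e-6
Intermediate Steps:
X = -223600 (X = 8600*(-26) = -223600)
1/X = 1/(-223600) = -1/223600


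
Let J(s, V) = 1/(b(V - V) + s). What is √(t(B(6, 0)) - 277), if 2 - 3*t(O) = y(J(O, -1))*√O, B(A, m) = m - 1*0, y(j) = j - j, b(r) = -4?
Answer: I*√2487/3 ≈ 16.623*I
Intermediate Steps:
J(s, V) = 1/(-4 + s)
y(j) = 0
B(A, m) = m (B(A, m) = m + 0 = m)
t(O) = ⅔ (t(O) = ⅔ - 0*√O = ⅔ - ⅓*0 = ⅔ + 0 = ⅔)
√(t(B(6, 0)) - 277) = √(⅔ - 277) = √(-829/3) = I*√2487/3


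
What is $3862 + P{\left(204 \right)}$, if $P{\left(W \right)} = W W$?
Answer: $45478$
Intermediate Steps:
$P{\left(W \right)} = W^{2}$
$3862 + P{\left(204 \right)} = 3862 + 204^{2} = 3862 + 41616 = 45478$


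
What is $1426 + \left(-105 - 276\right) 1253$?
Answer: $-475967$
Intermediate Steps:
$1426 + \left(-105 - 276\right) 1253 = 1426 - 477393 = -475967$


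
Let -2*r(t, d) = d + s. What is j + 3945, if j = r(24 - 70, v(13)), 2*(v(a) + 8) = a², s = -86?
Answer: 15799/4 ≈ 3949.8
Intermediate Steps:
v(a) = -8 + a²/2
r(t, d) = 43 - d/2 (r(t, d) = -(d - 86)/2 = -(-86 + d)/2 = 43 - d/2)
j = 19/4 (j = 43 - (-8 + (½)*13²)/2 = 43 - (-8 + (½)*169)/2 = 43 - (-8 + 169/2)/2 = 43 - ½*153/2 = 43 - 153/4 = 19/4 ≈ 4.7500)
j + 3945 = 19/4 + 3945 = 15799/4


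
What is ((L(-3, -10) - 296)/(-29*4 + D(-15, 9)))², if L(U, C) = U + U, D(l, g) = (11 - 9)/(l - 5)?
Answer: 9120400/1347921 ≈ 6.7663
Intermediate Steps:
D(l, g) = 2/(-5 + l)
L(U, C) = 2*U
((L(-3, -10) - 296)/(-29*4 + D(-15, 9)))² = ((2*(-3) - 296)/(-29*4 + 2/(-5 - 15)))² = ((-6 - 296)/(-116 + 2/(-20)))² = (-302/(-116 + 2*(-1/20)))² = (-302/(-116 - ⅒))² = (-302/(-1161/10))² = (-302*(-10/1161))² = (3020/1161)² = 9120400/1347921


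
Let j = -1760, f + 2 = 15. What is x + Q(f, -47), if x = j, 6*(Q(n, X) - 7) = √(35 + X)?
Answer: -1753 + I*√3/3 ≈ -1753.0 + 0.57735*I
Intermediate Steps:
f = 13 (f = -2 + 15 = 13)
Q(n, X) = 7 + √(35 + X)/6
x = -1760
x + Q(f, -47) = -1760 + (7 + √(35 - 47)/6) = -1760 + (7 + √(-12)/6) = -1760 + (7 + (2*I*√3)/6) = -1760 + (7 + I*√3/3) = -1753 + I*√3/3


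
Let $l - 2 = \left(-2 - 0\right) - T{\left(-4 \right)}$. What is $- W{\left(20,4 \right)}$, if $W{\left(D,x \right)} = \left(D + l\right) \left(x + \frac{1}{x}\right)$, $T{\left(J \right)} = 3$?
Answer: $- \frac{289}{4} \approx -72.25$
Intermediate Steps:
$l = -3$ ($l = 2 - 5 = -3$)
$W{\left(D,x \right)} = \left(-3 + D\right) \left(x + \frac{1}{x}\right)$ ($W{\left(D,x \right)} = \left(D - 3\right) \left(x + \frac{1}{x}\right) = \left(-3 + D\right) \left(x + \frac{1}{x}\right)$)
$- W{\left(20,4 \right)} = - \frac{-3 + 20 + 4^{2} \left(-3 + 20\right)}{4} = - \frac{-3 + 20 + 16 \cdot 17}{4} = - \frac{-3 + 20 + 272}{4} = - \frac{289}{4}$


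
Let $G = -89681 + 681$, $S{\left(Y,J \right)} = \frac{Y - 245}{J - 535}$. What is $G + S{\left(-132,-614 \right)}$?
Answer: $- \frac{102260623}{1149} \approx -89000.0$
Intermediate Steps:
$S{\left(Y,J \right)} = \frac{-245 + Y}{-535 + J}$
$G = -89000$
$G + S{\left(-132,-614 \right)} = -89000 + \frac{-245 - 132}{-535 - 614} = -89000 + \frac{1}{-1149} \left(-377\right) = -89000 - - \frac{377}{1149} = -89000 + \frac{377}{1149} = - \frac{102260623}{1149}$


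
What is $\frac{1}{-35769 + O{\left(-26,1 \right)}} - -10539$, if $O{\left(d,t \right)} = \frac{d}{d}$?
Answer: $\frac{376958951}{35768} \approx 10539.0$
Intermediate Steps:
$O{\left(d,t \right)} = 1$
$\frac{1}{-35769 + O{\left(-26,1 \right)}} - -10539 = \frac{1}{-35769 + 1} - -10539 = \frac{1}{-35768} + 10539 = - \frac{1}{35768} + 10539 = \frac{376958951}{35768}$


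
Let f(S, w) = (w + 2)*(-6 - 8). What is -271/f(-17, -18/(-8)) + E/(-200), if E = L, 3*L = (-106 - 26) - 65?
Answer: 348643/71400 ≈ 4.8830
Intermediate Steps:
L = -197/3 (L = ((-106 - 26) - 65)/3 = (-132 - 65)/3 = (1/3)*(-197) = -197/3 ≈ -65.667)
f(S, w) = -28 - 14*w (f(S, w) = (2 + w)*(-14) = -28 - 14*w)
E = -197/3 ≈ -65.667
-271/f(-17, -18/(-8)) + E/(-200) = -271/(-28 - (-252)/(-8)) - 197/3/(-200) = -271/(-28 - (-252)*(-1)/8) - 197/3*(-1/200) = -271/(-28 - 14*9/4) + 197/600 = -271/(-28 - 63/2) + 197/600 = -271/(-119/2) + 197/600 = -271*(-2/119) + 197/600 = 542/119 + 197/600 = 348643/71400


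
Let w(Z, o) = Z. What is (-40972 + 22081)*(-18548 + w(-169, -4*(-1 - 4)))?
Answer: 353582847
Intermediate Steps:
(-40972 + 22081)*(-18548 + w(-169, -4*(-1 - 4))) = (-40972 + 22081)*(-18548 - 169) = -18891*(-18717) = 353582847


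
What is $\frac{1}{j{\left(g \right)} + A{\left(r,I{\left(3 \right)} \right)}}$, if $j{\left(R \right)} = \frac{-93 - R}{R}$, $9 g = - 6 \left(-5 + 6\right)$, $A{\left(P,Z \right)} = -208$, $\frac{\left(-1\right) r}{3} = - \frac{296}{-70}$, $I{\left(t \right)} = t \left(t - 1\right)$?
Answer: $- \frac{2}{139} \approx -0.014388$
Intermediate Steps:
$I{\left(t \right)} = t \left(-1 + t\right)$
$r = - \frac{444}{35}$ ($r = - 3 \left(- \frac{296}{-70}\right) = - 3 \left(\left(-296\right) \left(- \frac{1}{70}\right)\right) = \left(-3\right) \frac{148}{35} = - \frac{444}{35} \approx -12.686$)
$g = - \frac{2}{3}$ ($g = \frac{\left(-6\right) \left(-5 + 6\right)}{9} = \frac{\left(-6\right) 1}{9} = \frac{1}{9} \left(-6\right) = - \frac{2}{3} \approx -0.66667$)
$j{\left(R \right)} = \frac{-93 - R}{R}$
$\frac{1}{j{\left(g \right)} + A{\left(r,I{\left(3 \right)} \right)}} = \frac{1}{\frac{-93 - - \frac{2}{3}}{- \frac{2}{3}} - 208} = \frac{1}{- \frac{3 \left(-93 + \frac{2}{3}\right)}{2} - 208} = \frac{1}{\left(- \frac{3}{2}\right) \left(- \frac{277}{3}\right) - 208} = \frac{1}{\frac{277}{2} - 208} = \frac{1}{- \frac{139}{2}} = - \frac{2}{139}$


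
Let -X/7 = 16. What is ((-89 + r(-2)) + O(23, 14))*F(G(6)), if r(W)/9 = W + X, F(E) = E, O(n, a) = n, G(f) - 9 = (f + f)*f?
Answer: -88452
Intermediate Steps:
X = -112 (X = -7*16 = -112)
G(f) = 9 + 2*f² (G(f) = 9 + (f + f)*f = 9 + (2*f)*f = 9 + 2*f²)
r(W) = -1008 + 9*W (r(W) = 9*(W - 112) = 9*(-112 + W) = -1008 + 9*W)
((-89 + r(-2)) + O(23, 14))*F(G(6)) = ((-89 + (-1008 + 9*(-2))) + 23)*(9 + 2*6²) = ((-89 + (-1008 - 18)) + 23)*(9 + 2*36) = ((-89 - 1026) + 23)*(9 + 72) = (-1115 + 23)*81 = -1092*81 = -88452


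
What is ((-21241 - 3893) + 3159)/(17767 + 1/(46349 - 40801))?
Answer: -121917300/98571317 ≈ -1.2368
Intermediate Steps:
((-21241 - 3893) + 3159)/(17767 + 1/(46349 - 40801)) = (-25134 + 3159)/(17767 + 1/5548) = -21975/(17767 + 1/5548) = -21975/98571317/5548 = -21975*5548/98571317 = -121917300/98571317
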